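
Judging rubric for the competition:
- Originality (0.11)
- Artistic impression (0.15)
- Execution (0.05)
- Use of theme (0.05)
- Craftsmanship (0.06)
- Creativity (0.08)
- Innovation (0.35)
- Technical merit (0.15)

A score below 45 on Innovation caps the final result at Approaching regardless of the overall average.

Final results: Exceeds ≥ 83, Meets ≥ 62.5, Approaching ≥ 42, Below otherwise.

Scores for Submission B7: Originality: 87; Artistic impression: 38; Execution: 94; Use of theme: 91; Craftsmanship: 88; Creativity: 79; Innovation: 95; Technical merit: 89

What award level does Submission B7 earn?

Meets

Innovation score 95 ≥ 45: minimum met.
Weighted total:
  Originality 87 × 0.11 = 9.57
  Artistic impression 38 × 0.15 = 5.7
  Execution 94 × 0.05 = 4.7
  Use of theme 91 × 0.05 = 4.55
  Craftsmanship 88 × 0.06 = 5.28
  Creativity 79 × 0.08 = 6.32
  Innovation 95 × 0.35 = 33.25
  Technical merit 89 × 0.15 = 13.35
Sum = 82.72
82.72 is ≥ 62.5 and < 83 → Meets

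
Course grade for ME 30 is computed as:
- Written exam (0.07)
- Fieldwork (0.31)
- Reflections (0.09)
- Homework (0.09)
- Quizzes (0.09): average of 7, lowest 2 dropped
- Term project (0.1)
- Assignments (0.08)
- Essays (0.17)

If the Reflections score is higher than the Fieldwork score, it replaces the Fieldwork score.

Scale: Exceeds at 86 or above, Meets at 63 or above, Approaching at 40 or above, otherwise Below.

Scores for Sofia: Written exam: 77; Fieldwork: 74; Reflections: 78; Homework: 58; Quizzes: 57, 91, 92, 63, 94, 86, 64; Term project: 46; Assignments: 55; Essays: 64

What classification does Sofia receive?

Meets

Quizzes: drop 57, 63 → average of remaining 5 = 427/5 = 85.4
Reflections (78) > Fieldwork (74), so Fieldwork counts as 78.
Weighted total:
  Written exam 77 × 0.07 = 5.39
  Fieldwork 78 × 0.31 = 24.18
  Reflections 78 × 0.09 = 7.02
  Homework 58 × 0.09 = 5.22
  Quizzes 85.4 × 0.09 = 7.686
  Term project 46 × 0.1 = 4.6
  Assignments 55 × 0.08 = 4.4
  Essays 64 × 0.17 = 10.88
Sum = 69.376
69.376 is ≥ 63 and < 86 → Meets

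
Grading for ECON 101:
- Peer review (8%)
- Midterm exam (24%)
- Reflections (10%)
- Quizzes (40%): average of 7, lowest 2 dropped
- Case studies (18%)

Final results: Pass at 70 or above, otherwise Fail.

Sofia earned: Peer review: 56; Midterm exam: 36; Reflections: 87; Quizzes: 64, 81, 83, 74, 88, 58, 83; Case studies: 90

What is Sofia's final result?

Pass

Quizzes: drop 58, 64 → average of remaining 5 = 409/5 = 81.8
Weighted total:
  Peer review 56 × 0.08 = 4.48
  Midterm exam 36 × 0.24 = 8.64
  Reflections 87 × 0.1 = 8.7
  Quizzes 81.8 × 0.4 = 32.72
  Case studies 90 × 0.18 = 16.2
Sum = 70.74
70.74 ≥ 70 → Pass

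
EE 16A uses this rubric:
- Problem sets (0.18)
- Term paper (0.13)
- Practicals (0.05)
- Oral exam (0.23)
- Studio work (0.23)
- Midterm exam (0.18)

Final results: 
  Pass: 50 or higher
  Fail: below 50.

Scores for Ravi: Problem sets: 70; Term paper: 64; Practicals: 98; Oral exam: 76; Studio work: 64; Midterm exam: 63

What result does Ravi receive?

Weighted total:
  Problem sets 70 × 0.18 = 12.6
  Term paper 64 × 0.13 = 8.32
  Practicals 98 × 0.05 = 4.9
  Oral exam 76 × 0.23 = 17.48
  Studio work 64 × 0.23 = 14.72
  Midterm exam 63 × 0.18 = 11.34
Sum = 69.36
69.36 ≥ 50 → Pass

Pass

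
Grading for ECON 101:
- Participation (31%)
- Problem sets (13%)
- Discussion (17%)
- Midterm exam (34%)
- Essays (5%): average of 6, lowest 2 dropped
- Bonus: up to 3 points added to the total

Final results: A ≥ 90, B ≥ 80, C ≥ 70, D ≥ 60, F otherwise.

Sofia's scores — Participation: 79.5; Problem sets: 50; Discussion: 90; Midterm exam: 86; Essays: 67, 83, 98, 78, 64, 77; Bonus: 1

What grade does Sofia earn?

Essays: drop 64, 67 → average of remaining 4 = 336/4 = 84
Weighted total:
  Participation 79.5 × 0.31 = 24.645
  Problem sets 50 × 0.13 = 6.5
  Discussion 90 × 0.17 = 15.3
  Midterm exam 86 × 0.34 = 29.24
  Essays 84 × 0.05 = 4.2
Sum = 79.885
Bonus: 79.885 + 1 = 80.885
80.885 is ≥ 80 and < 90 → B

B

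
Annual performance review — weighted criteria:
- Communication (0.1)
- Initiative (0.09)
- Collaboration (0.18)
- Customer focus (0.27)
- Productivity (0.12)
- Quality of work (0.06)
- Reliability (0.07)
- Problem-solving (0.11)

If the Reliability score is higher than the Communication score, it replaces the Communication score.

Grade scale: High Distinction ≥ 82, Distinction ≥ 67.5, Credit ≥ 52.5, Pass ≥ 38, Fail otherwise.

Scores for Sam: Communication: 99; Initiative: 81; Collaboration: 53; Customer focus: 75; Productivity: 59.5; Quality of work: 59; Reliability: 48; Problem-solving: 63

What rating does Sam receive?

Reliability (48) ≤ Communication (99), so Communication stays at 99.
Weighted total:
  Communication 99 × 0.1 = 9.9
  Initiative 81 × 0.09 = 7.29
  Collaboration 53 × 0.18 = 9.54
  Customer focus 75 × 0.27 = 20.25
  Productivity 59.5 × 0.12 = 7.14
  Quality of work 59 × 0.06 = 3.54
  Reliability 48 × 0.07 = 3.36
  Problem-solving 63 × 0.11 = 6.93
Sum = 67.95
67.95 is ≥ 67.5 and < 82 → Distinction

Distinction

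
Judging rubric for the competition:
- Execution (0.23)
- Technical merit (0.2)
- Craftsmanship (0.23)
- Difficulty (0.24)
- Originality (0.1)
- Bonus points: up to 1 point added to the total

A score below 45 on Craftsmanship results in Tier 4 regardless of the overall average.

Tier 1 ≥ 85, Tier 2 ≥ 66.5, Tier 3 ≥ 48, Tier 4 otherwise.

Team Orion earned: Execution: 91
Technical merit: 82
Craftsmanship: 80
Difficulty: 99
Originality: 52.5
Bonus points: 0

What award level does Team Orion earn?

Tier 2

Craftsmanship score 80 ≥ 45: minimum met.
Weighted total:
  Execution 91 × 0.23 = 20.93
  Technical merit 82 × 0.2 = 16.4
  Craftsmanship 80 × 0.23 = 18.4
  Difficulty 99 × 0.24 = 23.76
  Originality 52.5 × 0.1 = 5.25
Sum = 84.74
Bonus points: 84.74 + 0 = 84.74
84.74 is ≥ 66.5 and < 85 → Tier 2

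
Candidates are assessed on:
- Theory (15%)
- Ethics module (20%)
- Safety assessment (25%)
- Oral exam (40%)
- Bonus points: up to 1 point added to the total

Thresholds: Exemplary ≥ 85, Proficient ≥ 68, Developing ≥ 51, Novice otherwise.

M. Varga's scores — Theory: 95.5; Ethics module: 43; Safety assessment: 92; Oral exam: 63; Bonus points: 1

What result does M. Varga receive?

Proficient

Weighted total:
  Theory 95.5 × 0.15 = 14.325
  Ethics module 43 × 0.2 = 8.6
  Safety assessment 92 × 0.25 = 23
  Oral exam 63 × 0.4 = 25.2
Sum = 71.125
Bonus points: 71.125 + 1 = 72.125
72.125 is ≥ 68 and < 85 → Proficient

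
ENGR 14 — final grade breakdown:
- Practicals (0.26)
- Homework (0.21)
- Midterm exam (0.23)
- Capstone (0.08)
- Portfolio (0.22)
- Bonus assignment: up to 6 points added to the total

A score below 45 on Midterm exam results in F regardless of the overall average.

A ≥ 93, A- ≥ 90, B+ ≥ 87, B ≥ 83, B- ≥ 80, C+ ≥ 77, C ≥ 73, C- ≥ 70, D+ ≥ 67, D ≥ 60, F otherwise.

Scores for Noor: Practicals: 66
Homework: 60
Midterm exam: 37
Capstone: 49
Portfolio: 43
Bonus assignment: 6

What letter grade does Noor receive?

Midterm exam score 37 < 45: minimum not met.
Weighted total:
  Practicals 66 × 0.26 = 17.16
  Homework 60 × 0.21 = 12.6
  Midterm exam 37 × 0.23 = 8.51
  Capstone 49 × 0.08 = 3.92
  Portfolio 43 × 0.22 = 9.46
Sum = 51.65
Bonus assignment: 51.65 + 6 = 57.65
Because the Midterm exam minimum was not met, the result is F.

F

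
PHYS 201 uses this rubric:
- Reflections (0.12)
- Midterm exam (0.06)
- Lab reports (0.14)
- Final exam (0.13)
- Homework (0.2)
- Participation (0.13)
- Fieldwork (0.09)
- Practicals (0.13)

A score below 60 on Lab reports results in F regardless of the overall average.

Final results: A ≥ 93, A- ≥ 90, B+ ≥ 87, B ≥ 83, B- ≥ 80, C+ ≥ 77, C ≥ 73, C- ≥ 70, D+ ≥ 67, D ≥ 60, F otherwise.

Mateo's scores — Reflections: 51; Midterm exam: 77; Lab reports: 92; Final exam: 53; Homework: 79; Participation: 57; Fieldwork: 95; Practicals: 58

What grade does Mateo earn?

D+

Lab reports score 92 ≥ 60: minimum met.
Weighted total:
  Reflections 51 × 0.12 = 6.12
  Midterm exam 77 × 0.06 = 4.62
  Lab reports 92 × 0.14 = 12.88
  Final exam 53 × 0.13 = 6.89
  Homework 79 × 0.2 = 15.8
  Participation 57 × 0.13 = 7.41
  Fieldwork 95 × 0.09 = 8.55
  Practicals 58 × 0.13 = 7.54
Sum = 69.81
69.81 is ≥ 67 and < 70 → D+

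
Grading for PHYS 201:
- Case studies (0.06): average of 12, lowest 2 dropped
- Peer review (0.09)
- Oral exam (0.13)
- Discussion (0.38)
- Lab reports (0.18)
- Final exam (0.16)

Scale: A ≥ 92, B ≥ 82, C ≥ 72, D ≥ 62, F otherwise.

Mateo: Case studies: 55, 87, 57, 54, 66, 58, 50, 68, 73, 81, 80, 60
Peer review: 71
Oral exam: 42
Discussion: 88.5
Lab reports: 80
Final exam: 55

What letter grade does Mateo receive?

C

Case studies: drop 50, 54 → average of remaining 10 = 685/10 = 68.5
Weighted total:
  Case studies 68.5 × 0.06 = 4.11
  Peer review 71 × 0.09 = 6.39
  Oral exam 42 × 0.13 = 5.46
  Discussion 88.5 × 0.38 = 33.63
  Lab reports 80 × 0.18 = 14.4
  Final exam 55 × 0.16 = 8.8
Sum = 72.79
72.79 is ≥ 72 and < 82 → C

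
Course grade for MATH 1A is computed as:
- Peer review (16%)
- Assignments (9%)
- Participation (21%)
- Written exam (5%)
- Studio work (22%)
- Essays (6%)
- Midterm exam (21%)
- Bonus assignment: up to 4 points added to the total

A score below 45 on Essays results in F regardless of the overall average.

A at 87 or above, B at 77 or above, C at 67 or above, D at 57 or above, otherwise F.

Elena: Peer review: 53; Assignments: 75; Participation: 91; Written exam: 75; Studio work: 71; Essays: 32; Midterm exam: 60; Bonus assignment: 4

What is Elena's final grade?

Essays score 32 < 45: minimum not met.
Weighted total:
  Peer review 53 × 0.16 = 8.48
  Assignments 75 × 0.09 = 6.75
  Participation 91 × 0.21 = 19.11
  Written exam 75 × 0.05 = 3.75
  Studio work 71 × 0.22 = 15.62
  Essays 32 × 0.06 = 1.92
  Midterm exam 60 × 0.21 = 12.6
Sum = 68.23
Bonus assignment: 68.23 + 4 = 72.23
Because the Essays minimum was not met, the result is F.

F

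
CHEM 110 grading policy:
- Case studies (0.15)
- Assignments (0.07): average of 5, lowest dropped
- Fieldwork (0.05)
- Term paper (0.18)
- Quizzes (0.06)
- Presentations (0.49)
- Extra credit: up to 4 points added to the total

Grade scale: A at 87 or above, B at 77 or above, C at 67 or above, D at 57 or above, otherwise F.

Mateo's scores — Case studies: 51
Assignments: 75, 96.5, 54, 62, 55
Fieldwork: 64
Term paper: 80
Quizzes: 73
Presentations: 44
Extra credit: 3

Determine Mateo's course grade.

Assignments: drop 54 → average of remaining 4 = 288.5/4 = 72.125
Weighted total:
  Case studies 51 × 0.15 = 7.65
  Assignments 72.125 × 0.07 = 5.04875
  Fieldwork 64 × 0.05 = 3.2
  Term paper 80 × 0.18 = 14.4
  Quizzes 73 × 0.06 = 4.38
  Presentations 44 × 0.49 = 21.56
Sum = 56.23875
Extra credit: 56.23875 + 3 = 59.23875
59.23875 is ≥ 57 and < 67 → D

D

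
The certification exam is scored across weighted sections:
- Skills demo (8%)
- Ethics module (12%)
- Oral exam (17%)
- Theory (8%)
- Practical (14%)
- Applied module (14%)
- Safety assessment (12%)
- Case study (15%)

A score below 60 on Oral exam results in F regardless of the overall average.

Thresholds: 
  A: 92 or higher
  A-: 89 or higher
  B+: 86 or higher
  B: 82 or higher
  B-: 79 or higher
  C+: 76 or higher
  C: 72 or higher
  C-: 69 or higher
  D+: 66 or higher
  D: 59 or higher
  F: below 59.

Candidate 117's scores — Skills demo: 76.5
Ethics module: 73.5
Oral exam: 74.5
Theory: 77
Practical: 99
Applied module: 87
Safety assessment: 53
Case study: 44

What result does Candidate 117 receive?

Oral exam score 74.5 ≥ 60: minimum met.
Weighted total:
  Skills demo 76.5 × 0.08 = 6.12
  Ethics module 73.5 × 0.12 = 8.82
  Oral exam 74.5 × 0.17 = 12.665
  Theory 77 × 0.08 = 6.16
  Practical 99 × 0.14 = 13.86
  Applied module 87 × 0.14 = 12.18
  Safety assessment 53 × 0.12 = 6.36
  Case study 44 × 0.15 = 6.6
Sum = 72.765
72.765 is ≥ 72 and < 76 → C

C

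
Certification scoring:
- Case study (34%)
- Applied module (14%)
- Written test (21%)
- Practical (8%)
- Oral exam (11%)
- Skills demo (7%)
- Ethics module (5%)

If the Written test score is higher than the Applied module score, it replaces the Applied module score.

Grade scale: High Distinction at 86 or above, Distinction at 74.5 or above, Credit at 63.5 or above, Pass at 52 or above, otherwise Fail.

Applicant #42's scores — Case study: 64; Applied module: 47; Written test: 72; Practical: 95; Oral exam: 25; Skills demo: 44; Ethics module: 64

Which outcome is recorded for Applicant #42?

Credit

Written test (72) > Applied module (47), so Applied module counts as 72.
Weighted total:
  Case study 64 × 0.34 = 21.76
  Applied module 72 × 0.14 = 10.08
  Written test 72 × 0.21 = 15.12
  Practical 95 × 0.08 = 7.6
  Oral exam 25 × 0.11 = 2.75
  Skills demo 44 × 0.07 = 3.08
  Ethics module 64 × 0.05 = 3.2
Sum = 63.59
63.59 is ≥ 63.5 and < 74.5 → Credit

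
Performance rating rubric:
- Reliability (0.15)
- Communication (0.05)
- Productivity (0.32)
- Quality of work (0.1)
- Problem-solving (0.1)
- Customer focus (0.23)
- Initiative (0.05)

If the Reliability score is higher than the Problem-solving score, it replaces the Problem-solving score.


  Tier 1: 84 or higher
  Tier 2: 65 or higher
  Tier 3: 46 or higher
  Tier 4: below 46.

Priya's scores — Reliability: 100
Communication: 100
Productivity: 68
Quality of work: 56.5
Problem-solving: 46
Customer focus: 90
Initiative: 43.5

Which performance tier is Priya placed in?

Reliability (100) > Problem-solving (46), so Problem-solving counts as 100.
Weighted total:
  Reliability 100 × 0.15 = 15
  Communication 100 × 0.05 = 5
  Productivity 68 × 0.32 = 21.76
  Quality of work 56.5 × 0.1 = 5.65
  Problem-solving 100 × 0.1 = 10
  Customer focus 90 × 0.23 = 20.7
  Initiative 43.5 × 0.05 = 2.175
Sum = 80.285
80.285 is ≥ 65 and < 84 → Tier 2

Tier 2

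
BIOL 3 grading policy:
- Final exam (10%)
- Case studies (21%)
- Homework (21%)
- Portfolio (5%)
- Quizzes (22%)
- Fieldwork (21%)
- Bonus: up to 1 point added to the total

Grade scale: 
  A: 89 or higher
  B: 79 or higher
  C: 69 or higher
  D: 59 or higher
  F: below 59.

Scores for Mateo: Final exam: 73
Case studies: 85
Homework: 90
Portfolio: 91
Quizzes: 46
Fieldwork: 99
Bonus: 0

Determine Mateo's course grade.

Weighted total:
  Final exam 73 × 0.1 = 7.3
  Case studies 85 × 0.21 = 17.85
  Homework 90 × 0.21 = 18.9
  Portfolio 91 × 0.05 = 4.55
  Quizzes 46 × 0.22 = 10.12
  Fieldwork 99 × 0.21 = 20.79
Sum = 79.51
Bonus: 79.51 + 0 = 79.51
79.51 is ≥ 79 and < 89 → B

B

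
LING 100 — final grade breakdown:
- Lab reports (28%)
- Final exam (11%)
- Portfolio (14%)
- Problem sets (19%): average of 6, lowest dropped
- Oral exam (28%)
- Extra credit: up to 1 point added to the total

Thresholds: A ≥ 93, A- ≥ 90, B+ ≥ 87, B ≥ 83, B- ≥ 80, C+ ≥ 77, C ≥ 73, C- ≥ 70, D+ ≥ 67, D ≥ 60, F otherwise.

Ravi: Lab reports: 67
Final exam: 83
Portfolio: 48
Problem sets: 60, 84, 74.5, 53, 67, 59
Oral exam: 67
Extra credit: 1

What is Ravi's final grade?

Problem sets: drop 53 → average of remaining 5 = 344.5/5 = 68.9
Weighted total:
  Lab reports 67 × 0.28 = 18.76
  Final exam 83 × 0.11 = 9.13
  Portfolio 48 × 0.14 = 6.72
  Problem sets 68.9 × 0.19 = 13.091
  Oral exam 67 × 0.28 = 18.76
Sum = 66.461
Extra credit: 66.461 + 1 = 67.461
67.461 is ≥ 67 and < 70 → D+

D+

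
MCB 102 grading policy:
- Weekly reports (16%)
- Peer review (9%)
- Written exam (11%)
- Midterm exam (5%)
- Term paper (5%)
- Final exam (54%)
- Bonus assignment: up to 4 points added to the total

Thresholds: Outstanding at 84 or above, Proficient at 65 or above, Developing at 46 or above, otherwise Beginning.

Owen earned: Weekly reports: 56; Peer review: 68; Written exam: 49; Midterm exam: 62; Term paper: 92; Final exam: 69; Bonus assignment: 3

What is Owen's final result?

Weighted total:
  Weekly reports 56 × 0.16 = 8.96
  Peer review 68 × 0.09 = 6.12
  Written exam 49 × 0.11 = 5.39
  Midterm exam 62 × 0.05 = 3.1
  Term paper 92 × 0.05 = 4.6
  Final exam 69 × 0.54 = 37.26
Sum = 65.43
Bonus assignment: 65.43 + 3 = 68.43
68.43 is ≥ 65 and < 84 → Proficient

Proficient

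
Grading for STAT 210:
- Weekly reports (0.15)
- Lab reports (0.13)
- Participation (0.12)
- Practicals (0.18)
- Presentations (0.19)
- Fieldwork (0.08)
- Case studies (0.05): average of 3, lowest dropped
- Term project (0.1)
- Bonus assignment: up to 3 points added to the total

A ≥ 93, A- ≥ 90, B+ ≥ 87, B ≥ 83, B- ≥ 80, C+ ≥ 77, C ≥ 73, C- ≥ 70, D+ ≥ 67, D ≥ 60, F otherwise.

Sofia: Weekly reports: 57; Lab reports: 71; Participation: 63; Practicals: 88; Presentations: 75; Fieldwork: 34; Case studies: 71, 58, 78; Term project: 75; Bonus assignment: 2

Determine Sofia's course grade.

C-

Case studies: drop 58 → average of remaining 2 = 149/2 = 74.5
Weighted total:
  Weekly reports 57 × 0.15 = 8.55
  Lab reports 71 × 0.13 = 9.23
  Participation 63 × 0.12 = 7.56
  Practicals 88 × 0.18 = 15.84
  Presentations 75 × 0.19 = 14.25
  Fieldwork 34 × 0.08 = 2.72
  Case studies 74.5 × 0.05 = 3.725
  Term project 75 × 0.1 = 7.5
Sum = 69.375
Bonus assignment: 69.375 + 2 = 71.375
71.375 is ≥ 70 and < 73 → C-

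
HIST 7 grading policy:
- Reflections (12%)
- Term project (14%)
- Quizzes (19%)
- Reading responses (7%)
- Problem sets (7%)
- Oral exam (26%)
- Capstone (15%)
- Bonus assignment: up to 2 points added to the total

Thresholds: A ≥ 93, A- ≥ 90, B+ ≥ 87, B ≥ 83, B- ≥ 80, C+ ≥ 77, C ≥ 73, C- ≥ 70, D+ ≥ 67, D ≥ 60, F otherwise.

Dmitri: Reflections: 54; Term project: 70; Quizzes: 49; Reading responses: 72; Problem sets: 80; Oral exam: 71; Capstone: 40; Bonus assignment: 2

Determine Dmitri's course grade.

Weighted total:
  Reflections 54 × 0.12 = 6.48
  Term project 70 × 0.14 = 9.8
  Quizzes 49 × 0.19 = 9.31
  Reading responses 72 × 0.07 = 5.04
  Problem sets 80 × 0.07 = 5.6
  Oral exam 71 × 0.26 = 18.46
  Capstone 40 × 0.15 = 6
Sum = 60.69
Bonus assignment: 60.69 + 2 = 62.69
62.69 is ≥ 60 and < 67 → D

D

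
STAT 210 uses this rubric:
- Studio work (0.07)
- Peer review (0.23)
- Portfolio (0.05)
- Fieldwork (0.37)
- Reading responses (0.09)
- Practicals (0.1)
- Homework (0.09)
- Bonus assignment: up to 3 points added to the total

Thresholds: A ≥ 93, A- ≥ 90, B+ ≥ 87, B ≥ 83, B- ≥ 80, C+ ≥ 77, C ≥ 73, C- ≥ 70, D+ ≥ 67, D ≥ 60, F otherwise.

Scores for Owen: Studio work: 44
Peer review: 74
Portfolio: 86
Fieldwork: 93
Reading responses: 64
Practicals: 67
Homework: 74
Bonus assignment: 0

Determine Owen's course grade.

C+

Weighted total:
  Studio work 44 × 0.07 = 3.08
  Peer review 74 × 0.23 = 17.02
  Portfolio 86 × 0.05 = 4.3
  Fieldwork 93 × 0.37 = 34.41
  Reading responses 64 × 0.09 = 5.76
  Practicals 67 × 0.1 = 6.7
  Homework 74 × 0.09 = 6.66
Sum = 77.93
Bonus assignment: 77.93 + 0 = 77.93
77.93 is ≥ 77 and < 80 → C+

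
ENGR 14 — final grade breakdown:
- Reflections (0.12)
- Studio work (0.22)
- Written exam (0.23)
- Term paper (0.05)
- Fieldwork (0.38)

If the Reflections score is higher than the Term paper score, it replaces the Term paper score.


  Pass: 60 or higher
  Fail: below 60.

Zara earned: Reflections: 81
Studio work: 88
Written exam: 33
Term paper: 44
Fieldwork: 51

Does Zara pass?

Reflections (81) > Term paper (44), so Term paper counts as 81.
Weighted total:
  Reflections 81 × 0.12 = 9.72
  Studio work 88 × 0.22 = 19.36
  Written exam 33 × 0.23 = 7.59
  Term paper 81 × 0.05 = 4.05
  Fieldwork 51 × 0.38 = 19.38
Sum = 60.1
60.1 ≥ 60 → Pass

Pass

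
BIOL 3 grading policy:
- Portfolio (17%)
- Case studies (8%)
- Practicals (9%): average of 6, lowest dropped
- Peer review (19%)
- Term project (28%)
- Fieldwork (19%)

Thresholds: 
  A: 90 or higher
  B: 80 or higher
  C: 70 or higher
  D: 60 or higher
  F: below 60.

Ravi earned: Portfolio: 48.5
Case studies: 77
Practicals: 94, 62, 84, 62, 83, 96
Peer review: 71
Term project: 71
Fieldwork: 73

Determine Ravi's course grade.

Practicals: drop 62 → average of remaining 5 = 419/5 = 83.8
Weighted total:
  Portfolio 48.5 × 0.17 = 8.245
  Case studies 77 × 0.08 = 6.16
  Practicals 83.8 × 0.09 = 7.542
  Peer review 71 × 0.19 = 13.49
  Term project 71 × 0.28 = 19.88
  Fieldwork 73 × 0.19 = 13.87
Sum = 69.187
69.187 is ≥ 60 and < 70 → D

D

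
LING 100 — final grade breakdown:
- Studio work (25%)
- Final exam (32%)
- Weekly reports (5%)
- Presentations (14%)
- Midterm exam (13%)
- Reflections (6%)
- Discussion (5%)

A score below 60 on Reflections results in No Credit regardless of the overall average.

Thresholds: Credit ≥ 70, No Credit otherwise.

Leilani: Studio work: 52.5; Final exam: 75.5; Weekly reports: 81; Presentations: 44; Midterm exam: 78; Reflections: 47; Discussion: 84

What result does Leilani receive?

No Credit

Reflections score 47 < 60: minimum not met.
Weighted total:
  Studio work 52.5 × 0.25 = 13.125
  Final exam 75.5 × 0.32 = 24.16
  Weekly reports 81 × 0.05 = 4.05
  Presentations 44 × 0.14 = 6.16
  Midterm exam 78 × 0.13 = 10.14
  Reflections 47 × 0.06 = 2.82
  Discussion 84 × 0.05 = 4.2
Sum = 64.655
Because the Reflections minimum was not met, the result is No Credit.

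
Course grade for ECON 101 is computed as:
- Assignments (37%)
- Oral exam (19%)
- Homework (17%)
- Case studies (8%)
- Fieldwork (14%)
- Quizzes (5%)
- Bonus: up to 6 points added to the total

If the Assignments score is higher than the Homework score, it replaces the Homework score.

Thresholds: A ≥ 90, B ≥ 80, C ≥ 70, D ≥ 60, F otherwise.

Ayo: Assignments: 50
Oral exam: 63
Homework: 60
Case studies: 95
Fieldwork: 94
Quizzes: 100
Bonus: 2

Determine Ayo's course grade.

D

Assignments (50) ≤ Homework (60), so Homework stays at 60.
Weighted total:
  Assignments 50 × 0.37 = 18.5
  Oral exam 63 × 0.19 = 11.97
  Homework 60 × 0.17 = 10.2
  Case studies 95 × 0.08 = 7.6
  Fieldwork 94 × 0.14 = 13.16
  Quizzes 100 × 0.05 = 5
Sum = 66.43
Bonus: 66.43 + 2 = 68.43
68.43 is ≥ 60 and < 70 → D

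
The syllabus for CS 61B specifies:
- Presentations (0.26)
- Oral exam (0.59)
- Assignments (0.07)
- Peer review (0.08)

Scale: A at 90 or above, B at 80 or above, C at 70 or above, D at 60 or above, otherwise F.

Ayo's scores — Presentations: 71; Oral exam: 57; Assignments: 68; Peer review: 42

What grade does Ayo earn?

Weighted total:
  Presentations 71 × 0.26 = 18.46
  Oral exam 57 × 0.59 = 33.63
  Assignments 68 × 0.07 = 4.76
  Peer review 42 × 0.08 = 3.36
Sum = 60.21
60.21 is ≥ 60 and < 70 → D

D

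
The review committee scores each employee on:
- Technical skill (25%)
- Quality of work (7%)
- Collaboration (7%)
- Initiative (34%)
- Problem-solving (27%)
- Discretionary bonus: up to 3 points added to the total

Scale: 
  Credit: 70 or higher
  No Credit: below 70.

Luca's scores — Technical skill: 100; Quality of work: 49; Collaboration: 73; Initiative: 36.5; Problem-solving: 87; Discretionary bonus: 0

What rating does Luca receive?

No Credit

Weighted total:
  Technical skill 100 × 0.25 = 25
  Quality of work 49 × 0.07 = 3.43
  Collaboration 73 × 0.07 = 5.11
  Initiative 36.5 × 0.34 = 12.41
  Problem-solving 87 × 0.27 = 23.49
Sum = 69.44
Discretionary bonus: 69.44 + 0 = 69.44
69.44 < 70 → No Credit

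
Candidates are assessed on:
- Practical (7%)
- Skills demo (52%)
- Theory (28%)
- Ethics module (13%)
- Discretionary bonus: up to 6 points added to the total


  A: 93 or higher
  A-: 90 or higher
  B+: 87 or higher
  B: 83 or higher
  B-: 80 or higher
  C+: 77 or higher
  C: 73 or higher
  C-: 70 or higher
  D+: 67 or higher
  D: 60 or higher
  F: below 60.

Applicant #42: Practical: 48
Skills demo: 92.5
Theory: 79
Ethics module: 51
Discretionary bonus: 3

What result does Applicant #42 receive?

Weighted total:
  Practical 48 × 0.07 = 3.36
  Skills demo 92.5 × 0.52 = 48.1
  Theory 79 × 0.28 = 22.12
  Ethics module 51 × 0.13 = 6.63
Sum = 80.21
Discretionary bonus: 80.21 + 3 = 83.21
83.21 is ≥ 83 and < 87 → B

B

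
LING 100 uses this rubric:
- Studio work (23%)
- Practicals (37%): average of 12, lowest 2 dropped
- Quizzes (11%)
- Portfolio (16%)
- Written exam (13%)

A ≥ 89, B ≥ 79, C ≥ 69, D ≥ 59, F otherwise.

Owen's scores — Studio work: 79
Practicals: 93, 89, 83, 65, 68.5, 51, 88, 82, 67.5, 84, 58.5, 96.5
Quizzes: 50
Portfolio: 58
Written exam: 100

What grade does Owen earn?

Practicals: drop 51, 58.5 → average of remaining 10 = 816.5/10 = 81.65
Weighted total:
  Studio work 79 × 0.23 = 18.17
  Practicals 81.65 × 0.37 = 30.2105
  Quizzes 50 × 0.11 = 5.5
  Portfolio 58 × 0.16 = 9.28
  Written exam 100 × 0.13 = 13
Sum = 76.1605
76.1605 is ≥ 69 and < 79 → C

C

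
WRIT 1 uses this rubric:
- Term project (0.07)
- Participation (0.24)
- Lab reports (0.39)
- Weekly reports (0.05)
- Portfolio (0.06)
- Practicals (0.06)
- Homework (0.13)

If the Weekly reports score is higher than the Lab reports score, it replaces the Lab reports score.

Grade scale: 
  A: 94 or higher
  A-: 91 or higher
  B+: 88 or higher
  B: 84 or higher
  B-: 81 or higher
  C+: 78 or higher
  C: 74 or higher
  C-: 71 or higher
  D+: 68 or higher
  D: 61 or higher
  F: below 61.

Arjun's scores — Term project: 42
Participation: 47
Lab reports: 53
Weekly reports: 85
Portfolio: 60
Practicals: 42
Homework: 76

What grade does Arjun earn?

D

Weekly reports (85) > Lab reports (53), so Lab reports counts as 85.
Weighted total:
  Term project 42 × 0.07 = 2.94
  Participation 47 × 0.24 = 11.28
  Lab reports 85 × 0.39 = 33.15
  Weekly reports 85 × 0.05 = 4.25
  Portfolio 60 × 0.06 = 3.6
  Practicals 42 × 0.06 = 2.52
  Homework 76 × 0.13 = 9.88
Sum = 67.62
67.62 is ≥ 61 and < 68 → D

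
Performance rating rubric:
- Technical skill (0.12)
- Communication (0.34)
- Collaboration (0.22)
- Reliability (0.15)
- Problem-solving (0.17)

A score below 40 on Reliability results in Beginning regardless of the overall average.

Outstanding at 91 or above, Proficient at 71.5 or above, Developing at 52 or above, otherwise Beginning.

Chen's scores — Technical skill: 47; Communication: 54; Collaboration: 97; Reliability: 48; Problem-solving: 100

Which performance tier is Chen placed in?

Reliability score 48 ≥ 40: minimum met.
Weighted total:
  Technical skill 47 × 0.12 = 5.64
  Communication 54 × 0.34 = 18.36
  Collaboration 97 × 0.22 = 21.34
  Reliability 48 × 0.15 = 7.2
  Problem-solving 100 × 0.17 = 17
Sum = 69.54
69.54 is ≥ 52 and < 71.5 → Developing

Developing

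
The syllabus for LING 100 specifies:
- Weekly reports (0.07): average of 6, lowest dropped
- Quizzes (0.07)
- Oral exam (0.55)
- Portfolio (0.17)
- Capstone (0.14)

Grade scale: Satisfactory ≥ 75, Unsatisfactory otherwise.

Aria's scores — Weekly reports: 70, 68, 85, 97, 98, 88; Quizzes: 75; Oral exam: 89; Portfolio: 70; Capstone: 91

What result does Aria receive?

Satisfactory

Weekly reports: drop 68 → average of remaining 5 = 438/5 = 87.6
Weighted total:
  Weekly reports 87.6 × 0.07 = 6.132
  Quizzes 75 × 0.07 = 5.25
  Oral exam 89 × 0.55 = 48.95
  Portfolio 70 × 0.17 = 11.9
  Capstone 91 × 0.14 = 12.74
Sum = 84.972
84.972 ≥ 75 → Satisfactory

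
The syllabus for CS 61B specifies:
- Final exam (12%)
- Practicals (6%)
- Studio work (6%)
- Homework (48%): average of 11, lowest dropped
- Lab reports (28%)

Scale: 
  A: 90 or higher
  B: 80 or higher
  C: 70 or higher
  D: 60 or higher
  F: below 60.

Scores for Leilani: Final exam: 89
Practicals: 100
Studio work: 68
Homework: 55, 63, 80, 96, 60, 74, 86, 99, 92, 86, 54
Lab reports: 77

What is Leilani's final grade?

Homework: drop 54 → average of remaining 10 = 791/10 = 79.1
Weighted total:
  Final exam 89 × 0.12 = 10.68
  Practicals 100 × 0.06 = 6
  Studio work 68 × 0.06 = 4.08
  Homework 79.1 × 0.48 = 37.968
  Lab reports 77 × 0.28 = 21.56
Sum = 80.288
80.288 is ≥ 80 and < 90 → B

B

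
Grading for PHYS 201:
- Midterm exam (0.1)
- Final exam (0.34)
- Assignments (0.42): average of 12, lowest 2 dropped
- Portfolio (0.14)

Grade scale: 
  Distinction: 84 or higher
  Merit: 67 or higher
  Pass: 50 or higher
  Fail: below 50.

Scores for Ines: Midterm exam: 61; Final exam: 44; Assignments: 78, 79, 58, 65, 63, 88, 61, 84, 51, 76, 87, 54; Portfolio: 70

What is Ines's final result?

Pass

Assignments: drop 51, 54 → average of remaining 10 = 739/10 = 73.9
Weighted total:
  Midterm exam 61 × 0.1 = 6.1
  Final exam 44 × 0.34 = 14.96
  Assignments 73.9 × 0.42 = 31.038
  Portfolio 70 × 0.14 = 9.8
Sum = 61.898
61.898 is ≥ 50 and < 67 → Pass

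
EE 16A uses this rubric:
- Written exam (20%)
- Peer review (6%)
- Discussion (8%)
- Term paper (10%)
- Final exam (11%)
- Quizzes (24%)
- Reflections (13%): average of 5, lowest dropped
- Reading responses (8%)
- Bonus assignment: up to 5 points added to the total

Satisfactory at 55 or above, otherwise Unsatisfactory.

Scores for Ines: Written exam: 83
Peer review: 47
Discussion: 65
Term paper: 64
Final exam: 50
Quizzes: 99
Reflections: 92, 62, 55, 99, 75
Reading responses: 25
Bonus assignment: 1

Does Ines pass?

Satisfactory

Reflections: drop 55 → average of remaining 4 = 328/4 = 82
Weighted total:
  Written exam 83 × 0.2 = 16.6
  Peer review 47 × 0.06 = 2.82
  Discussion 65 × 0.08 = 5.2
  Term paper 64 × 0.1 = 6.4
  Final exam 50 × 0.11 = 5.5
  Quizzes 99 × 0.24 = 23.76
  Reflections 82 × 0.13 = 10.66
  Reading responses 25 × 0.08 = 2
Sum = 72.94
Bonus assignment: 72.94 + 1 = 73.94
73.94 ≥ 55 → Satisfactory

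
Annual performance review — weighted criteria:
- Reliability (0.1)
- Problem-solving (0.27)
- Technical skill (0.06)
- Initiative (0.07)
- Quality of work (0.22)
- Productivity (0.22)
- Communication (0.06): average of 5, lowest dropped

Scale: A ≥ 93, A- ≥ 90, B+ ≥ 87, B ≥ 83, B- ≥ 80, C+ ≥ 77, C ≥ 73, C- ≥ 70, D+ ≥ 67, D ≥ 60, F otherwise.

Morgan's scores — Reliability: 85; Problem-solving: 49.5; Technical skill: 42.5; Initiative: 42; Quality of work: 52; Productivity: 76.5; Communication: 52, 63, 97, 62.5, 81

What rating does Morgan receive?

Communication: drop 52 → average of remaining 4 = 303.5/4 = 75.875
Weighted total:
  Reliability 85 × 0.1 = 8.5
  Problem-solving 49.5 × 0.27 = 13.365
  Technical skill 42.5 × 0.06 = 2.55
  Initiative 42 × 0.07 = 2.94
  Quality of work 52 × 0.22 = 11.44
  Productivity 76.5 × 0.22 = 16.83
  Communication 75.875 × 0.06 = 4.5525
Sum = 60.1775
60.1775 is ≥ 60 and < 67 → D

D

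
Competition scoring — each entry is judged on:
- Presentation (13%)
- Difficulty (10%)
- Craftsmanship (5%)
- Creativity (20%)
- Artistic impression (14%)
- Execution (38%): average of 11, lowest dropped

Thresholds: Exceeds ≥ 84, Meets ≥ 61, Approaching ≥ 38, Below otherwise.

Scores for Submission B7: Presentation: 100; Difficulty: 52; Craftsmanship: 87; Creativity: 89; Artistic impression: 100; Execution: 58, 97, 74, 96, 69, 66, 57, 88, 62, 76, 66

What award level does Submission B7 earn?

Meets

Execution: drop 57 → average of remaining 10 = 752/10 = 75.2
Weighted total:
  Presentation 100 × 0.13 = 13
  Difficulty 52 × 0.1 = 5.2
  Craftsmanship 87 × 0.05 = 4.35
  Creativity 89 × 0.2 = 17.8
  Artistic impression 100 × 0.14 = 14
  Execution 75.2 × 0.38 = 28.576
Sum = 82.926
82.926 is ≥ 61 and < 84 → Meets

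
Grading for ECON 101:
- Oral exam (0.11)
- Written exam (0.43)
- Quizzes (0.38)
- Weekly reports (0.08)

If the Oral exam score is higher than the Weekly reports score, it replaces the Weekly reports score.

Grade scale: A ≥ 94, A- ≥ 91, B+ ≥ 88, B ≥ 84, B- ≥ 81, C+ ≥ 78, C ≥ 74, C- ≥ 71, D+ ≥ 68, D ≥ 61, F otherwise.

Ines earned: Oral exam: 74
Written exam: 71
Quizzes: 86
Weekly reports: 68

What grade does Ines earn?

C

Oral exam (74) > Weekly reports (68), so Weekly reports counts as 74.
Weighted total:
  Oral exam 74 × 0.11 = 8.14
  Written exam 71 × 0.43 = 30.53
  Quizzes 86 × 0.38 = 32.68
  Weekly reports 74 × 0.08 = 5.92
Sum = 77.27
77.27 is ≥ 74 and < 78 → C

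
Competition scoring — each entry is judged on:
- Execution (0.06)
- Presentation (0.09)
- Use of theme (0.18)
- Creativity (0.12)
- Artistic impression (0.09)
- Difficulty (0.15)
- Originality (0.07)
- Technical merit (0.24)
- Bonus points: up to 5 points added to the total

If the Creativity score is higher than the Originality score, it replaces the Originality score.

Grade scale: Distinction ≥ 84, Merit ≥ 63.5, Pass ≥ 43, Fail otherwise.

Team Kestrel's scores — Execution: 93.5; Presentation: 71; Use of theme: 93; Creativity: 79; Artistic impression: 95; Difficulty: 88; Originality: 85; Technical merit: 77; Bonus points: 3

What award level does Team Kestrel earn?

Distinction

Creativity (79) ≤ Originality (85), so Originality stays at 85.
Weighted total:
  Execution 93.5 × 0.06 = 5.61
  Presentation 71 × 0.09 = 6.39
  Use of theme 93 × 0.18 = 16.74
  Creativity 79 × 0.12 = 9.48
  Artistic impression 95 × 0.09 = 8.55
  Difficulty 88 × 0.15 = 13.2
  Originality 85 × 0.07 = 5.95
  Technical merit 77 × 0.24 = 18.48
Sum = 84.4
Bonus points: 84.4 + 3 = 87.4
87.4 ≥ 84 → Distinction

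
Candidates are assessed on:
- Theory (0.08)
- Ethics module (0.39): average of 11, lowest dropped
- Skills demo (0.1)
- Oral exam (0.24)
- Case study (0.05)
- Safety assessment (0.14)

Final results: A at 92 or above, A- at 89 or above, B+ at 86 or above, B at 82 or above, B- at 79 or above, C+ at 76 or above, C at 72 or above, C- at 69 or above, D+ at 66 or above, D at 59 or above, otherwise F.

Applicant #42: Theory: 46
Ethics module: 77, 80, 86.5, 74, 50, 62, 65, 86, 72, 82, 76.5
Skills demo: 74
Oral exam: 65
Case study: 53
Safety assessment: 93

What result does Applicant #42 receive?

Ethics module: drop 50 → average of remaining 10 = 761/10 = 76.1
Weighted total:
  Theory 46 × 0.08 = 3.68
  Ethics module 76.1 × 0.39 = 29.679
  Skills demo 74 × 0.1 = 7.4
  Oral exam 65 × 0.24 = 15.6
  Case study 53 × 0.05 = 2.65
  Safety assessment 93 × 0.14 = 13.02
Sum = 72.029
72.029 is ≥ 72 and < 76 → C

C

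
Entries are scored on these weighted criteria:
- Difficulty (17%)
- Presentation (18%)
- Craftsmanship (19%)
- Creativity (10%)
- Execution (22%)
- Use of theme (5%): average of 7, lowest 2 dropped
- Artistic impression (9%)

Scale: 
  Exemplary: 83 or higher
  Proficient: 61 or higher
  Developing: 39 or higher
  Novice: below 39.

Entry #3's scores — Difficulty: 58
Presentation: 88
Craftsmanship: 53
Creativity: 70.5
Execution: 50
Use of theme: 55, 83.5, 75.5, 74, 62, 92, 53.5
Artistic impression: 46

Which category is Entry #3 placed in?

Proficient

Use of theme: drop 53.5, 55 → average of remaining 5 = 387/5 = 77.4
Weighted total:
  Difficulty 58 × 0.17 = 9.86
  Presentation 88 × 0.18 = 15.84
  Craftsmanship 53 × 0.19 = 10.07
  Creativity 70.5 × 0.1 = 7.05
  Execution 50 × 0.22 = 11
  Use of theme 77.4 × 0.05 = 3.87
  Artistic impression 46 × 0.09 = 4.14
Sum = 61.83
61.83 is ≥ 61 and < 83 → Proficient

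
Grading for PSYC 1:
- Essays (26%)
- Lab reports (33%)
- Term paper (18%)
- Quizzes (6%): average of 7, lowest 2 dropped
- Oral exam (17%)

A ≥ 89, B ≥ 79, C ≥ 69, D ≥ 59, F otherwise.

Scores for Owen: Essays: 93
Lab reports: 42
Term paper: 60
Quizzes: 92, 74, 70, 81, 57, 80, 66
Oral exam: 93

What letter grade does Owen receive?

Quizzes: drop 57, 66 → average of remaining 5 = 397/5 = 79.4
Weighted total:
  Essays 93 × 0.26 = 24.18
  Lab reports 42 × 0.33 = 13.86
  Term paper 60 × 0.18 = 10.8
  Quizzes 79.4 × 0.06 = 4.764
  Oral exam 93 × 0.17 = 15.81
Sum = 69.414
69.414 is ≥ 69 and < 79 → C

C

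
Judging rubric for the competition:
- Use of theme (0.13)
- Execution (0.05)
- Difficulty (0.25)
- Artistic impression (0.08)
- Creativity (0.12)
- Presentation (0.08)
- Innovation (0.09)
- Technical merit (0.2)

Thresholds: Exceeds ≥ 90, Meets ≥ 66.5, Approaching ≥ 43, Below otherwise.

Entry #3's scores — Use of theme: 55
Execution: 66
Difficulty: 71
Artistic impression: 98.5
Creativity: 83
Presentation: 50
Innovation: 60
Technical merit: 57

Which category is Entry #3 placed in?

Meets

Weighted total:
  Use of theme 55 × 0.13 = 7.15
  Execution 66 × 0.05 = 3.3
  Difficulty 71 × 0.25 = 17.75
  Artistic impression 98.5 × 0.08 = 7.88
  Creativity 83 × 0.12 = 9.96
  Presentation 50 × 0.08 = 4
  Innovation 60 × 0.09 = 5.4
  Technical merit 57 × 0.2 = 11.4
Sum = 66.84
66.84 is ≥ 66.5 and < 90 → Meets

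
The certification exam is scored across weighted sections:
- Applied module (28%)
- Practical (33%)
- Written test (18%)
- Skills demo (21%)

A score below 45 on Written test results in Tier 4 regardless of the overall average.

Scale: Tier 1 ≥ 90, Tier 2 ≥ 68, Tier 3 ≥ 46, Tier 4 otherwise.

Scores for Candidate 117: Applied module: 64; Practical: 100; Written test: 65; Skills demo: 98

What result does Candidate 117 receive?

Tier 2

Written test score 65 ≥ 45: minimum met.
Weighted total:
  Applied module 64 × 0.28 = 17.92
  Practical 100 × 0.33 = 33
  Written test 65 × 0.18 = 11.7
  Skills demo 98 × 0.21 = 20.58
Sum = 83.2
83.2 is ≥ 68 and < 90 → Tier 2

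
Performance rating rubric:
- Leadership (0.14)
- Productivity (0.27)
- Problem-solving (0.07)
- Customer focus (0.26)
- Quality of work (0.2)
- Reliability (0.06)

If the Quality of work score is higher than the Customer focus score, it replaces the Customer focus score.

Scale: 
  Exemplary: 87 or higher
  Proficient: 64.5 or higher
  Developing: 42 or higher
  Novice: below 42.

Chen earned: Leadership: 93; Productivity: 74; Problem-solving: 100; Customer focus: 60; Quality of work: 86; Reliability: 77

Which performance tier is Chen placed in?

Proficient

Quality of work (86) > Customer focus (60), so Customer focus counts as 86.
Weighted total:
  Leadership 93 × 0.14 = 13.02
  Productivity 74 × 0.27 = 19.98
  Problem-solving 100 × 0.07 = 7
  Customer focus 86 × 0.26 = 22.36
  Quality of work 86 × 0.2 = 17.2
  Reliability 77 × 0.06 = 4.62
Sum = 84.18
84.18 is ≥ 64.5 and < 87 → Proficient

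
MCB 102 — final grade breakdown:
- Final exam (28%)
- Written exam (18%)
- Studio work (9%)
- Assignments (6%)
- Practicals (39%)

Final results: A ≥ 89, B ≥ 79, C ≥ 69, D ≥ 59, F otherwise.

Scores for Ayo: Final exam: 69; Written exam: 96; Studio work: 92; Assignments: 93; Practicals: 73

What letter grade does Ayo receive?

C

Weighted total:
  Final exam 69 × 0.28 = 19.32
  Written exam 96 × 0.18 = 17.28
  Studio work 92 × 0.09 = 8.28
  Assignments 93 × 0.06 = 5.58
  Practicals 73 × 0.39 = 28.47
Sum = 78.93
78.93 is ≥ 69 and < 79 → C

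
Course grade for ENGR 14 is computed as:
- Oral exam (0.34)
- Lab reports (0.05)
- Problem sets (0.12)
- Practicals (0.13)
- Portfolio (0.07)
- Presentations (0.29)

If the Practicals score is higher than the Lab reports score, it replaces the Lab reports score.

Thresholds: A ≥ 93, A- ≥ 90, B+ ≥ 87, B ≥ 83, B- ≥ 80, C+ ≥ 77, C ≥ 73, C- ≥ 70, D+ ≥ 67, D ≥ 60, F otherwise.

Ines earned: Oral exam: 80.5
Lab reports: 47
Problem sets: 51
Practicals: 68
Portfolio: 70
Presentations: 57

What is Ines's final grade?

D+

Practicals (68) > Lab reports (47), so Lab reports counts as 68.
Weighted total:
  Oral exam 80.5 × 0.34 = 27.37
  Lab reports 68 × 0.05 = 3.4
  Problem sets 51 × 0.12 = 6.12
  Practicals 68 × 0.13 = 8.84
  Portfolio 70 × 0.07 = 4.9
  Presentations 57 × 0.29 = 16.53
Sum = 67.16
67.16 is ≥ 67 and < 70 → D+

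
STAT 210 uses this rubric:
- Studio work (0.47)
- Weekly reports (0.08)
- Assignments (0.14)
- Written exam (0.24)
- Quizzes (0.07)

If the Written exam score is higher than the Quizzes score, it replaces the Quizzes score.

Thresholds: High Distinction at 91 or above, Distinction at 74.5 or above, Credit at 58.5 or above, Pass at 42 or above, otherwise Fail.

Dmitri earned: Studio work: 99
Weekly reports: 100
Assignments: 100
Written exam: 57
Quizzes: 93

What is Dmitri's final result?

Distinction

Written exam (57) ≤ Quizzes (93), so Quizzes stays at 93.
Weighted total:
  Studio work 99 × 0.47 = 46.53
  Weekly reports 100 × 0.08 = 8
  Assignments 100 × 0.14 = 14
  Written exam 57 × 0.24 = 13.68
  Quizzes 93 × 0.07 = 6.51
Sum = 88.72
88.72 is ≥ 74.5 and < 91 → Distinction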